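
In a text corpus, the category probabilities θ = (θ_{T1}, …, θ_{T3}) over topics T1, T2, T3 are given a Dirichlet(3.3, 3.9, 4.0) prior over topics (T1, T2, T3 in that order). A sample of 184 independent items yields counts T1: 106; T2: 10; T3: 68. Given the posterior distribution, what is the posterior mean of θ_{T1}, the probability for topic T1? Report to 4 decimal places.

0.5599

The Dirichlet prior is conjugate to the Multinomial likelihood: each posterior αⱼ = prior αⱼ + observed count nⱼ.
Posterior concentration: (109.3, 13.9, 72.0), total = 195.2.
E[θ_{T1}|data] = α_{T1}/Σα = 109.3/195.2 = 0.5599.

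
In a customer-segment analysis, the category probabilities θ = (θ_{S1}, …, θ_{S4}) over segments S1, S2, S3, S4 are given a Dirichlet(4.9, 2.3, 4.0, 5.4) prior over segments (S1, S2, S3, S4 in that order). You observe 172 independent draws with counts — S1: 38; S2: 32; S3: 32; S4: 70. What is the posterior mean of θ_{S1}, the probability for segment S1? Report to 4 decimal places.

The Dirichlet prior is conjugate to the Multinomial likelihood: each posterior αⱼ = prior αⱼ + observed count nⱼ.
Posterior concentration: (42.9, 34.3, 36.0, 75.4), total = 188.6.
E[θ_{S1}|data] = α_{S1}/Σα = 42.9/188.6 = 0.2275.

0.2275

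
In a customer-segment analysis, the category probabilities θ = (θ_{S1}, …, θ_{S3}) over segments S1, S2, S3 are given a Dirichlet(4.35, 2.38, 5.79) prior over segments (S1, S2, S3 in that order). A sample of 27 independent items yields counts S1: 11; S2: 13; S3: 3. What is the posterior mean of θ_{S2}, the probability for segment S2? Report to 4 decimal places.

The Dirichlet prior is conjugate to the Multinomial likelihood: each posterior αⱼ = prior αⱼ + observed count nⱼ.
Posterior concentration: (15.35, 15.38, 8.79), total = 39.52.
E[θ_{S2}|data] = α_{S2}/Σα = 15.38/39.52 = 0.3892.

0.3892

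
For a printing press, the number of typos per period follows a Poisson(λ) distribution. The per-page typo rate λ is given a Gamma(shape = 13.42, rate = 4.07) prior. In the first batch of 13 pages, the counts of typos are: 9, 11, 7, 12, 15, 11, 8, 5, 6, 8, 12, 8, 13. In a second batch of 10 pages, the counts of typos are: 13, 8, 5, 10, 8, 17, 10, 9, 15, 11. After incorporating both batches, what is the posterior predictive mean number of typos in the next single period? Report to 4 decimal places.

With a Gamma(shape α, rate β) prior, the Poisson likelihood is conjugate: the posterior is Gamma(α + ΣXᵢ, β + n).
Batch 1: sum of counts S = 125 over n = 13 pages.
After batch 1: Gamma(α+S, β+n) = Gamma(13.42+125, 4.07+13) = Gamma(138.42, 17.07).
Batch 2: sum of counts S = 106 over n = 10 pages.
After batch 2: Gamma(α+S, β+n) = Gamma(138.42+106, 17.07+10) = Gamma(244.42, 27.07).
The predictive distribution for one future period is NegBinom with mean α/β = 9.0292.

9.0292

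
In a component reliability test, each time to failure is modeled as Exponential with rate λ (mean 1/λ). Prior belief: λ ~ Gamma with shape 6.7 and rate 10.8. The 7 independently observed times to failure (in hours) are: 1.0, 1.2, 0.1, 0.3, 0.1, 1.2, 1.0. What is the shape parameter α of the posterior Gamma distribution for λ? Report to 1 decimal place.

13.7

With a Gamma(shape α, rate β) prior on the exponential rate λ, the posterior after n observations with total T = Σxᵢ is Gamma(α+n, β+T).
Sum of observations T = 4.9 hours; n = 7.
Posterior: Gamma(6.7+7, 10.8+4.9) = Gamma(13.7, 15.7).
Posterior α = 13.7.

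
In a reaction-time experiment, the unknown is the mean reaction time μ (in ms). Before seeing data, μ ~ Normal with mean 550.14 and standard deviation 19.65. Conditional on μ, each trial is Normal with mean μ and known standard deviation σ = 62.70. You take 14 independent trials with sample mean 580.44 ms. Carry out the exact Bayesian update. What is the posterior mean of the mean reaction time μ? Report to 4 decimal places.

567.6824

For Normal data with known variance σ², a Normal(μ₀, σ₀²) prior on μ is conjugate. Posterior precision = 1/σ₀² + n/σ²; posterior mean is the precision-weighted average of μ₀ and x̄.
n·x̄ = 14·580.44 = 8126.16.
σ₀² = 19.65² = 386.1225, σ² = 62.70² = 3931.29; σ² + n·σ₀² = 3931.29 + 14·386.1225 = 9337.005.
Posterior mean = (μ₀/σ₀² + n·x̄/σ²)/(1/σ₀² + n/σ²) = (σ²·μ₀ + σ₀²·n·x̄)/(σ² + n·σ₀²) = (3931.29·550.14 + 386.1225·8126.16)/9337.005 = 5300453.0952/9337.005 = 567.6824.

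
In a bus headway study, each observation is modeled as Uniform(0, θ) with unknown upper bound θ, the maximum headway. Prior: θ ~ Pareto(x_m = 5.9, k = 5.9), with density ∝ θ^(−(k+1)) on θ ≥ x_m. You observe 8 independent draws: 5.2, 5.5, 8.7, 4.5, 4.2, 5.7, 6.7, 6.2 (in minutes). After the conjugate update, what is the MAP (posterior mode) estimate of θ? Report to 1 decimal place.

8.7

A Pareto(scale x_m, shape k) prior on the upper bound θ of Uniform(0, θ) is conjugate: posterior is Pareto(max(x_m, max xᵢ), k + n).
Sample maximum = 8.7; prior scale x_m = 5.9 → posterior scale = max = 8.7.
Posterior shape = 5.9 + 8 = 13.9.
The Pareto density is decreasing on [x_m, ∞), so the mode is x_m = 8.7.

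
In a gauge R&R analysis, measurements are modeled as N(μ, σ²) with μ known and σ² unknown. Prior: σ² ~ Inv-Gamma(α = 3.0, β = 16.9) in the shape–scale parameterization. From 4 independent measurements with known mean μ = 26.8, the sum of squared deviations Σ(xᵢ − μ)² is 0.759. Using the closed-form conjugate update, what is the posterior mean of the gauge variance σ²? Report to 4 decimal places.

With known mean μ and an Inverse-Gamma(α, β) prior on σ², the Normal likelihood is conjugate: posterior is Inv-Gamma(α + n/2, β + Σ(xᵢ−μ)²/2).
Posterior: Inv-Gamma(3.0 + 4/2, 16.9 + 0.759/2) = Inv-Gamma(5.00, 17.2795).
E[σ²|data] = β/(α−1) = 17.2795/4.00 = 4.3199.

4.3199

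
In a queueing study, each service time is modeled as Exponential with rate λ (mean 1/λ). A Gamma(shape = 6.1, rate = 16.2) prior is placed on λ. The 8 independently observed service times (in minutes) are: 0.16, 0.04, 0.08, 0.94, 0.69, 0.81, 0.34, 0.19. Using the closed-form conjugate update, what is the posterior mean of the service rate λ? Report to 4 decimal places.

With a Gamma(shape α, rate β) prior on the exponential rate λ, the posterior after n observations with total T = Σxᵢ is Gamma(α+n, β+T).
Sum of observations T = 3.25 minutes; n = 8.
Posterior: Gamma(6.1+8, 16.2+3.25) = Gamma(14.1, 19.45).
Posterior mean of λ = α/β = 14.1/19.45 = 0.7249.

0.7249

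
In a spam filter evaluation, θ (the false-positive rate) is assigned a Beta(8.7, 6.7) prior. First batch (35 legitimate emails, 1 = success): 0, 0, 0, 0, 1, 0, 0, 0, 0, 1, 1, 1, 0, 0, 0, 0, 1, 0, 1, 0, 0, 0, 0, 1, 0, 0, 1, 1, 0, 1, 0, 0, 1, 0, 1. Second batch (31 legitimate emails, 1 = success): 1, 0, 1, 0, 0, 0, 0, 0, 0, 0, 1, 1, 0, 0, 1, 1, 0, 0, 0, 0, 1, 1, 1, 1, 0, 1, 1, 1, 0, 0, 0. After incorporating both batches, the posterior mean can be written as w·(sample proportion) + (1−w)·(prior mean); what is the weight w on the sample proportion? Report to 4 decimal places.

0.8108

The Beta prior is conjugate to a Binomial/Bernoulli likelihood; the update adds successes to α and failures to β.
Total number of legitimate emails: n = 35 + 31 = 66.
Posterior mean = (α₀+k)/(α₀+β₀+n) = [n/(α₀+β₀+n)]·(k/n) + [(α₀+β₀)/(α₀+β₀+n)]·α₀/(α₀+β₀), so only n and the prior enter the weight.
The weight on the data is w = n/(α₀+β₀+n) = 66/(8.7+6.7+66) = 66/81.4 = 0.8108.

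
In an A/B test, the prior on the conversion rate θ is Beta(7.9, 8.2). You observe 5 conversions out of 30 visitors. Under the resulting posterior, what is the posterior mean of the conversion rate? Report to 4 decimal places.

The Beta prior is conjugate to a Binomial/Bernoulli likelihood; the update adds successes to α and failures to β.
Posterior: Beta(α+k, β+n−k) = Beta(7.9+5, 8.2+25) = Beta(12.9, 33.2).
Posterior mean = α/(α+β) = 12.9/46.1 = 0.2798.

0.2798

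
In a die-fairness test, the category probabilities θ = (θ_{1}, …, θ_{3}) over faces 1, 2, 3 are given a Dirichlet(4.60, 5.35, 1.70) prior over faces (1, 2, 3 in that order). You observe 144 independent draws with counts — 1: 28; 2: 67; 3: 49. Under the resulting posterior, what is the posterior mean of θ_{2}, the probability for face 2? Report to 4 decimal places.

The Dirichlet prior is conjugate to the Multinomial likelihood: each posterior αⱼ = prior αⱼ + observed count nⱼ.
Posterior concentration: (32.60, 72.35, 50.70), total = 155.65.
E[θ_{2}|data] = α_{2}/Σα = 72.35/155.65 = 0.4648.

0.4648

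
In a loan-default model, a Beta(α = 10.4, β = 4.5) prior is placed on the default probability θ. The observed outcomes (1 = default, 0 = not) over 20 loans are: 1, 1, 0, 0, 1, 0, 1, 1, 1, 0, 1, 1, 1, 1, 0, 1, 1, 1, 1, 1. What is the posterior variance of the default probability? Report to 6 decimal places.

The Beta prior is conjugate to a Binomial/Bernoulli likelihood; the update adds successes to α and failures to β.
Posterior: Beta(α+k, β+n−k) = Beta(10.4+15, 4.5+5) = Beta(25.4, 9.5).
Var = αβ/((α+β)²(α+β+1)) = 25.4·9.5/(34.9²·35.9) = 0.005518.

0.005518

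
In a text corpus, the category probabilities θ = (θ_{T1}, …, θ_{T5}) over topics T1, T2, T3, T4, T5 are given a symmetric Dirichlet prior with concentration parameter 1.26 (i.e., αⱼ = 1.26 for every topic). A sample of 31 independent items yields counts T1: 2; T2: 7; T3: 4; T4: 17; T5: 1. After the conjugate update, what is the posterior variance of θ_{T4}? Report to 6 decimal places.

0.006525

The Dirichlet prior is conjugate to the Multinomial likelihood: each posterior αⱼ = prior αⱼ + observed count nⱼ.
Posterior concentration: (3.26, 8.26, 5.26, 18.26, 2.26), total = 37.30.
Var[θ_j] = α_j(Σα−α_j)/((Σα)²(Σα+1)) = 18.26·19.04/(37.30²·38.30) = 0.006525.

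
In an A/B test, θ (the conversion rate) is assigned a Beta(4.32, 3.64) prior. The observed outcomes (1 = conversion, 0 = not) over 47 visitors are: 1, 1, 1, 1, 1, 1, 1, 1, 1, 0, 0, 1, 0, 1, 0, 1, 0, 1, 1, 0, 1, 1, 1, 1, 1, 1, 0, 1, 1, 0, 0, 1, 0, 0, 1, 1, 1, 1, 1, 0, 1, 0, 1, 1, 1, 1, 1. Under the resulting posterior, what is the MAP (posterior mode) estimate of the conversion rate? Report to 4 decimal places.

The Beta prior is conjugate to a Binomial/Bernoulli likelihood; the update adds successes to α and failures to β.
Posterior: Beta(α+k, β+n−k) = Beta(4.32+34, 3.64+13) = Beta(38.32, 16.64).
Mode of Beta(a,b) for a,b>1 is (a−1)/(a+b−2) = 37.32/52.96 = 0.7047.

0.7047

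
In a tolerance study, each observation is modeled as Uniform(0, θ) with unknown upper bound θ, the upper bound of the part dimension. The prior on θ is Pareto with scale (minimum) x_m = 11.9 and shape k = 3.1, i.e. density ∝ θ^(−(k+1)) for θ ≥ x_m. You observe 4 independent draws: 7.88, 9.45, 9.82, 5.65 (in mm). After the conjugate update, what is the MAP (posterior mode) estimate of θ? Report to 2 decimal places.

A Pareto(scale x_m, shape k) prior on the upper bound θ of Uniform(0, θ) is conjugate: posterior is Pareto(max(x_m, max xᵢ), k + n).
Sample maximum = 9.82; prior scale x_m = 11.9 → posterior scale = max = 11.90.
Posterior shape = 3.1 + 4 = 7.1.
The Pareto density is decreasing on [x_m, ∞), so the mode is x_m = 11.90.

11.90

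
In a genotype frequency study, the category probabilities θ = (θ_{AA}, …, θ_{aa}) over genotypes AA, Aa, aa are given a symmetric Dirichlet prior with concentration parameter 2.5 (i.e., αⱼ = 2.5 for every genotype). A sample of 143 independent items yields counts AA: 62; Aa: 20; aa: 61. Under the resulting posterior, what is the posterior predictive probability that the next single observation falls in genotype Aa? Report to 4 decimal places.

0.1495

The Dirichlet prior is conjugate to the Multinomial likelihood: each posterior αⱼ = prior αⱼ + observed count nⱼ.
Posterior concentration: (64.5, 22.5, 63.5), total = 150.5.
P(next = Aa | data) = α_{Aa}/Σα = 0.1495.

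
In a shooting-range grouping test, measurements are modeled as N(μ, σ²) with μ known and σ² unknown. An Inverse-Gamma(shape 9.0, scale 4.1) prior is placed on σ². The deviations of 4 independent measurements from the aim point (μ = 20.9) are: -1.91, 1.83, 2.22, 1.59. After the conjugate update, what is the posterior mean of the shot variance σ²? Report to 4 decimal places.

With known mean μ and an Inverse-Gamma(α, β) prior on σ², the Normal likelihood is conjugate: posterior is Inv-Gamma(α + n/2, β + Σ(xᵢ−μ)²/2).
Σ(xᵢ−μ)² = (-1.91)² + (1.83)² + (2.22)² + (1.59)² = 14.4535.
Posterior: Inv-Gamma(9.0 + 4/2, 4.1 + 14.4535/2) = Inv-Gamma(11.00, 11.32675).
E[σ²|data] = β/(α−1) = 11.32675/10.00 = 1.1327.

1.1327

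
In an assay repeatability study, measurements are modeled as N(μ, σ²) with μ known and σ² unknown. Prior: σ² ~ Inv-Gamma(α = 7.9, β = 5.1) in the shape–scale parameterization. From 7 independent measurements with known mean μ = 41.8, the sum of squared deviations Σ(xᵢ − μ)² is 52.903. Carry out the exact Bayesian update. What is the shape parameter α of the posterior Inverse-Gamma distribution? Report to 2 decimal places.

11.40

With known mean μ and an Inverse-Gamma(α, β) prior on σ², the Normal likelihood is conjugate: posterior is Inv-Gamma(α + n/2, β + Σ(xᵢ−μ)²/2).
Posterior: Inv-Gamma(7.9 + 7/2, 5.1 + 52.903/2) = Inv-Gamma(11.40, 31.5515).
Posterior α = 11.40.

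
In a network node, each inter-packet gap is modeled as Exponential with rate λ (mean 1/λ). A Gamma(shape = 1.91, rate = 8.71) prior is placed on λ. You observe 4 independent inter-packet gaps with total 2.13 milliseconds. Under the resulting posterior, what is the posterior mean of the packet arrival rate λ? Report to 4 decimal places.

With a Gamma(shape α, rate β) prior on the exponential rate λ, the posterior after n observations with total T = Σxᵢ is Gamma(α+n, β+T).
Posterior: Gamma(1.91+4, 8.71+2.13) = Gamma(5.91, 10.84).
Posterior mean of λ = α/β = 5.91/10.84 = 0.5452.

0.5452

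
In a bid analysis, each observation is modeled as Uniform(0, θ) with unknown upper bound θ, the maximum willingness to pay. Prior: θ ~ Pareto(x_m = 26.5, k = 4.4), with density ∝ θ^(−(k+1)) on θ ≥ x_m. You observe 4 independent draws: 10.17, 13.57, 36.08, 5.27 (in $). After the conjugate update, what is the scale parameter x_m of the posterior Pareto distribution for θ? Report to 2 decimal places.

36.08

A Pareto(scale x_m, shape k) prior on the upper bound θ of Uniform(0, θ) is conjugate: posterior is Pareto(max(x_m, max xᵢ), k + n).
Sample maximum = 36.08; prior scale x_m = 26.5 → posterior scale = max = 36.08.
Posterior shape = 4.4 + 4 = 8.4.
Posterior scale x_m = 36.08.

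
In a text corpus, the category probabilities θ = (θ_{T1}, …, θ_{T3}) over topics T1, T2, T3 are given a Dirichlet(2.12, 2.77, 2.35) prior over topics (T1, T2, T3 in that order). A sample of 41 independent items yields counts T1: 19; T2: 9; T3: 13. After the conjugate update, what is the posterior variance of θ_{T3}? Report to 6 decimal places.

0.004406

The Dirichlet prior is conjugate to the Multinomial likelihood: each posterior αⱼ = prior αⱼ + observed count nⱼ.
Posterior concentration: (21.12, 11.77, 15.35), total = 48.24.
Var[θ_j] = α_j(Σα−α_j)/((Σα)²(Σα+1)) = 15.35·32.89/(48.24²·49.24) = 0.004406.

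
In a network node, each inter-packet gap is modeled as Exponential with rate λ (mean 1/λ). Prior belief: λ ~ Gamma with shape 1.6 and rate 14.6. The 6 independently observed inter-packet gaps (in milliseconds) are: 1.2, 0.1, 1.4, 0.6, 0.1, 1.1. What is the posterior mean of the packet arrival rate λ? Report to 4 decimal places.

With a Gamma(shape α, rate β) prior on the exponential rate λ, the posterior after n observations with total T = Σxᵢ is Gamma(α+n, β+T).
Sum of observations T = 4.5 milliseconds; n = 6.
Posterior: Gamma(1.6+6, 14.6+4.5) = Gamma(7.6, 19.1).
Posterior mean of λ = α/β = 7.6/19.1 = 0.3979.

0.3979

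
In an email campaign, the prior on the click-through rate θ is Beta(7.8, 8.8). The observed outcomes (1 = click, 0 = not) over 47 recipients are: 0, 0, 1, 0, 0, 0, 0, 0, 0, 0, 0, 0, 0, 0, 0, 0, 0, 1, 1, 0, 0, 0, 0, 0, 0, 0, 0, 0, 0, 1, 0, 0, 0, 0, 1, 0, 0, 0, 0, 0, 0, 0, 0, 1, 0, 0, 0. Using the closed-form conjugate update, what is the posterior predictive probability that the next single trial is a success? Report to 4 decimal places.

The Beta prior is conjugate to a Binomial/Bernoulli likelihood; the update adds successes to α and failures to β.
Posterior: Beta(α+k, β+n−k) = Beta(7.8+6, 8.8+41) = Beta(13.8, 49.8).
For a single future Bernoulli trial, P(success | data) = α/(α+β) = 0.2170.

0.2170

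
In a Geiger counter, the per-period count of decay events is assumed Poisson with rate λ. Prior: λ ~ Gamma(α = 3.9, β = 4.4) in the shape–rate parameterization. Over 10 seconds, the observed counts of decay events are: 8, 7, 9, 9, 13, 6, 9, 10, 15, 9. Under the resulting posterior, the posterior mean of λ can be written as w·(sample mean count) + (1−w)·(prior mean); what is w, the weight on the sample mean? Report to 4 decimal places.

With a Gamma(shape α, rate β) prior, the Poisson likelihood is conjugate: the posterior is Gamma(α + ΣXᵢ, β + n).
Posterior mean = (α₀+S)/(β₀+n) = [n/(β₀+n)]·(S/n) + [β₀/(β₀+n)]·(α₀/β₀), so only n and β₀ enter the weight.
Weight on data w = n/(β₀+n) = 10/(4.4+10) = 10/14.4 = 0.6944.

0.6944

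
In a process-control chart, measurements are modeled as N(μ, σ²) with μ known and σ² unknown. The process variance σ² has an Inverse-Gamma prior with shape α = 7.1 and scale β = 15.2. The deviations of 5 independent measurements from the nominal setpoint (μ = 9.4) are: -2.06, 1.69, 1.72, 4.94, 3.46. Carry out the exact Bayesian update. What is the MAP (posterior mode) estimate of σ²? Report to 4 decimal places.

With known mean μ and an Inverse-Gamma(α, β) prior on σ², the Normal likelihood is conjugate: posterior is Inv-Gamma(α + n/2, β + Σ(xᵢ−μ)²/2).
Σ(xᵢ−μ)² = (-2.06)² + (1.69)² + (1.72)² + (4.94)² + (3.46)² = 46.4333.
Posterior: Inv-Gamma(7.1 + 5/2, 15.2 + 46.4333/2) = Inv-Gamma(9.60, 38.41665).
Mode = β/(α+1) = 38.41665/10.60 = 3.6242.

3.6242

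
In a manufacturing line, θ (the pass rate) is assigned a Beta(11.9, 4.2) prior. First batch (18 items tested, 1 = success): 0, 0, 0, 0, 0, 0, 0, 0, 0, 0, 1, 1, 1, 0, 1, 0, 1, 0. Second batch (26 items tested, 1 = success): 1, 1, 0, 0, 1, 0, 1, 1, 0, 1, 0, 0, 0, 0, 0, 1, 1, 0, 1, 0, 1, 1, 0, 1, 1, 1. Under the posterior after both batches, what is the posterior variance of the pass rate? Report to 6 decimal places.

0.004088

The Beta prior is conjugate to a Binomial/Bernoulli likelihood; the update adds successes to α and failures to β.
After batch 1: Beta(11.9+5, 4.2+13) = Beta(16.9, 17.2).
After batch 2: Beta(16.9+14, 17.2+12) = Beta(30.9, 29.2).
Var = αβ/((α+β)²(α+β+1)) = 30.9·29.2/(60.1²·61.1) = 0.004088.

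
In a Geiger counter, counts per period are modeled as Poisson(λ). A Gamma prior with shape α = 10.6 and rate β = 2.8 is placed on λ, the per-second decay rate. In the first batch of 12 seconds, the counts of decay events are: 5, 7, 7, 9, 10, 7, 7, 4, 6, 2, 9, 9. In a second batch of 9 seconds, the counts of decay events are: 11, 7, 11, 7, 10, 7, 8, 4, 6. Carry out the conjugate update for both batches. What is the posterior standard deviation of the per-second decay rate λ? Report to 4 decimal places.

0.5374

With a Gamma(shape α, rate β) prior, the Poisson likelihood is conjugate: the posterior is Gamma(α + ΣXᵢ, β + n).
Batch 1: sum of counts S = 82 over n = 12 seconds.
After batch 1: Gamma(α+S, β+n) = Gamma(10.6+82, 2.8+12) = Gamma(92.6, 14.8).
Batch 2: sum of counts S = 71 over n = 9 seconds.
After batch 2: Gamma(α+S, β+n) = Gamma(92.6+71, 14.8+9) = Gamma(163.6, 23.8).
SD = √α/β = √163.6/23.8 = 0.5374.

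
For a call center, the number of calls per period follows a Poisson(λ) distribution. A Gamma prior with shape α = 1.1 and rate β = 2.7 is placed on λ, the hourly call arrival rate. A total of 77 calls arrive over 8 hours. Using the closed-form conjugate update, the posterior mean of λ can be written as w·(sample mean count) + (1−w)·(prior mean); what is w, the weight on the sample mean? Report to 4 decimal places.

With a Gamma(shape α, rate β) prior, the Poisson likelihood is conjugate: the posterior is Gamma(α + ΣXᵢ, β + n).
Posterior mean = (α₀+S)/(β₀+n) = [n/(β₀+n)]·(S/n) + [β₀/(β₀+n)]·(α₀/β₀), so only n and β₀ enter the weight.
Weight on data w = n/(β₀+n) = 8/(2.7+8) = 8/10.7 = 0.7477.

0.7477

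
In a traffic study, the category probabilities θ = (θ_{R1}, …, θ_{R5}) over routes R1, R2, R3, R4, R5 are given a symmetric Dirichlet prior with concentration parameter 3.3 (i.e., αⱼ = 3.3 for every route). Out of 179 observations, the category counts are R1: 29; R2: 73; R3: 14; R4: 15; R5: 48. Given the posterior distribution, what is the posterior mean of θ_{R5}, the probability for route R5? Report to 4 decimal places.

The Dirichlet prior is conjugate to the Multinomial likelihood: each posterior αⱼ = prior αⱼ + observed count nⱼ.
Posterior concentration: (32.3, 76.3, 17.3, 18.3, 51.3), total = 195.5.
E[θ_{R5}|data] = α_{R5}/Σα = 51.3/195.5 = 0.2624.

0.2624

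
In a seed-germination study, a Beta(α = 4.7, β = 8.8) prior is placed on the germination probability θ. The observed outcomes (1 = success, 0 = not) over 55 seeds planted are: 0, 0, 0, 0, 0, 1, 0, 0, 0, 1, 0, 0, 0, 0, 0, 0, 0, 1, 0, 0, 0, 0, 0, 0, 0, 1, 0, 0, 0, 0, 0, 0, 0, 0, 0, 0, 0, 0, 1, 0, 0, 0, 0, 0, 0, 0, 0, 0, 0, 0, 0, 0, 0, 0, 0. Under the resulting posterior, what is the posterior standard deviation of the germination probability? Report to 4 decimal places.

0.0418

The Beta prior is conjugate to a Binomial/Bernoulli likelihood; the update adds successes to α and failures to β.
Posterior: Beta(α+k, β+n−k) = Beta(4.7+5, 8.8+50) = Beta(9.7, 58.8).
Var = αβ/((α+β)²(α+β+1)) = 9.7·58.8/(68.5²·69.5) = 0.00174897; SD = √0.00174897 = 0.0418.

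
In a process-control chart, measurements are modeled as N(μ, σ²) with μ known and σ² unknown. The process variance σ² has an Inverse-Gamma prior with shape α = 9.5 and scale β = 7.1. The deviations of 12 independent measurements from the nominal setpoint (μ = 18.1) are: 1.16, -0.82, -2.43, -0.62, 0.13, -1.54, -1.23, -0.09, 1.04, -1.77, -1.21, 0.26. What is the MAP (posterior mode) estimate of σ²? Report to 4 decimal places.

With known mean μ and an Inverse-Gamma(α, β) prior on σ², the Normal likelihood is conjugate: posterior is Inv-Gamma(α + n/2, β + Σ(xᵢ−μ)²/2).
Σ(xᵢ−μ)² = (1.16)² + (-0.82)² + (-2.43)² + (-0.62)² + (0.13)² + (-1.54)² + (-1.23)² + (-0.09)² + (1.04)² + (-1.77)² + (-1.21)² + (0.26)² = 17.9630.
Posterior: Inv-Gamma(9.5 + 12/2, 7.1 + 17.9630/2) = Inv-Gamma(15.50, 16.08150).
Mode = β/(α+1) = 16.08150/16.50 = 0.9746.

0.9746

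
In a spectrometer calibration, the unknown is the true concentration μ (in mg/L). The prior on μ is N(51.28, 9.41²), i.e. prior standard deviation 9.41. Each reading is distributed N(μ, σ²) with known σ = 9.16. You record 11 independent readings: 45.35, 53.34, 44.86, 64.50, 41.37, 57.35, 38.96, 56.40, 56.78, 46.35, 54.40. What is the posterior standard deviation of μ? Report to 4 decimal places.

2.6501

For Normal data with known variance σ², a Normal(μ₀, σ₀²) prior on μ is conjugate. Posterior precision = 1/σ₀² + n/σ²; posterior mean is the precision-weighted average of μ₀ and x̄.
σ₀² = 9.41² = 88.5481, σ² = 9.16² = 83.9056; σ² + n·σ₀² = 83.9056 + 11·88.5481 = 1057.9347.
Posterior precision = 1/σ₀² + n/σ² = 1/88.5481 + 11/83.9056 = (σ² + n·σ₀²)/(σ₀²σ²) = 1057.9347/(88.5481·83.9056); posterior variance σₙ² = σ₀²σ²/(σ² + n·σ₀²) = 88.5481·83.9056/1057.9347 = 7.022817.
Posterior SD = √σₙ² = √(88.5481·83.9056/1057.9347) = 2.6501.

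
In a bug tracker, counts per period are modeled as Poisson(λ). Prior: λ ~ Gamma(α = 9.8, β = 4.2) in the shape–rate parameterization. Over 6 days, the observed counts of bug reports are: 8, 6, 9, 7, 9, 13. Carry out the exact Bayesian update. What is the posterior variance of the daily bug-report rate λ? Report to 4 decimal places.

With a Gamma(shape α, rate β) prior, the Poisson likelihood is conjugate: the posterior is Gamma(α + ΣXᵢ, β + n).
Sum of counts S = 52 over n = 6 days.
Posterior: Gamma(α+S, β+n) = Gamma(9.8+52, 4.2+6) = Gamma(61.8, 10.2).
Var = α/β² = 61.8/10.2² = 0.5940.

0.5940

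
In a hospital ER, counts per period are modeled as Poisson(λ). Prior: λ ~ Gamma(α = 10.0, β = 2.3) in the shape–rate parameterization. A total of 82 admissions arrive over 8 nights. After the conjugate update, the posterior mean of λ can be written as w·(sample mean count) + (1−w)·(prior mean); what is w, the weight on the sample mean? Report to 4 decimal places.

0.7767

With a Gamma(shape α, rate β) prior, the Poisson likelihood is conjugate: the posterior is Gamma(α + ΣXᵢ, β + n).
Posterior mean = (α₀+S)/(β₀+n) = [n/(β₀+n)]·(S/n) + [β₀/(β₀+n)]·(α₀/β₀), so only n and β₀ enter the weight.
Weight on data w = n/(β₀+n) = 8/(2.3+8) = 8/10.3 = 0.7767.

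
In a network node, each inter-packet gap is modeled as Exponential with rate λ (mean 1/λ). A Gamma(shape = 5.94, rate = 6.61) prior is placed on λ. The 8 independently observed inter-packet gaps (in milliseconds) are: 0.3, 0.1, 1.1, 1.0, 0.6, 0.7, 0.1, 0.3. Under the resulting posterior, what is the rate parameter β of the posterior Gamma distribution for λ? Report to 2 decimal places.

10.81

With a Gamma(shape α, rate β) prior on the exponential rate λ, the posterior after n observations with total T = Σxᵢ is Gamma(α+n, β+T).
Sum of observations T = 4.2 milliseconds; n = 8.
Posterior: Gamma(5.94+8, 6.61+4.2) = Gamma(13.94, 10.81).
Posterior β = 10.81.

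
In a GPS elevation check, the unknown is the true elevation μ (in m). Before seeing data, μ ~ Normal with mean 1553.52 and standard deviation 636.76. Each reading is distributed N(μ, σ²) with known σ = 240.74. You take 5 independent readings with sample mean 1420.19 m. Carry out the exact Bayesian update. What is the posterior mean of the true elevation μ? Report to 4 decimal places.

1423.8956

For Normal data with known variance σ², a Normal(μ₀, σ₀²) prior on μ is conjugate. Posterior precision = 1/σ₀² + n/σ²; posterior mean is the precision-weighted average of μ₀ and x̄.
n·x̄ = 5·1420.19 = 7100.95.
σ₀² = 636.76² = 405463.2976, σ² = 240.74² = 57955.7476; σ² + n·σ₀² = 57955.7476 + 5·405463.2976 = 2085272.2356.
Posterior mean = (μ₀/σ₀² + n·x̄/σ²)/(1/σ₀² + n/σ²) = (σ²·μ₀ + σ₀²·n·x̄)/(σ² + n·σ₀²) = (57955.7476·1553.52 + 405463.2976·7100.95)/2085272.2356 = 2969210016.104272/2085272.2356 = 1423.8956.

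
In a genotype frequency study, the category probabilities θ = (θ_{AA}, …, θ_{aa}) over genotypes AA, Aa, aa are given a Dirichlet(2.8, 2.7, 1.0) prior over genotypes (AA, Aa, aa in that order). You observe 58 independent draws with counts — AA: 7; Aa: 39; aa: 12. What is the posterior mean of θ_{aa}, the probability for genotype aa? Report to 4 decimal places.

The Dirichlet prior is conjugate to the Multinomial likelihood: each posterior αⱼ = prior αⱼ + observed count nⱼ.
Posterior concentration: (9.8, 41.7, 13.0), total = 64.5.
E[θ_{aa}|data] = α_{aa}/Σα = 13.0/64.5 = 0.2016.

0.2016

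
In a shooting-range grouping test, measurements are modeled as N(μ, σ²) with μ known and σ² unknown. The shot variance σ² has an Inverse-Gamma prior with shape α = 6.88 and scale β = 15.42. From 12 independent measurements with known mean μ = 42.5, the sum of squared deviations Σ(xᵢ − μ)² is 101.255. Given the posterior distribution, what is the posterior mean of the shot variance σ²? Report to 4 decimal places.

5.5596

With known mean μ and an Inverse-Gamma(α, β) prior on σ², the Normal likelihood is conjugate: posterior is Inv-Gamma(α + n/2, β + Σ(xᵢ−μ)²/2).
Posterior: Inv-Gamma(6.88 + 12/2, 15.42 + 101.255/2) = Inv-Gamma(12.88, 66.0475).
E[σ²|data] = β/(α−1) = 66.0475/11.88 = 5.5596.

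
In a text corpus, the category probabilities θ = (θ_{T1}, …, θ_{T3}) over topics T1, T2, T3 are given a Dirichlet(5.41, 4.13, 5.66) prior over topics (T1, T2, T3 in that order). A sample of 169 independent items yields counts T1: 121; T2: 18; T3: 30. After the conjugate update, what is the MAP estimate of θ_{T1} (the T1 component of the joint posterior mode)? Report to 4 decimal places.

0.6921

The Dirichlet prior is conjugate to the Multinomial likelihood: each posterior αⱼ = prior αⱼ + observed count nⱼ.
Posterior concentration: (126.41, 22.13, 35.66), total = 184.20.
Joint mode component: (α_{T1}−1)/(Σα−K) = 125.41/181.20 = 0.6921.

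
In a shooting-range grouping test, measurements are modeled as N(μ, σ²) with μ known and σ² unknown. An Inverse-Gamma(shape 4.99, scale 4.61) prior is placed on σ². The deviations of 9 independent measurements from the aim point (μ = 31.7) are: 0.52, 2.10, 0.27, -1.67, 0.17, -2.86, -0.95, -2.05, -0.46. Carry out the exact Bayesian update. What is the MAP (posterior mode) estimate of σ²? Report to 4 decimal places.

1.4436

With known mean μ and an Inverse-Gamma(α, β) prior on σ², the Normal likelihood is conjugate: posterior is Inv-Gamma(α + n/2, β + Σ(xᵢ−μ)²/2).
Σ(xᵢ−μ)² = (0.52)² + (2.10)² + (0.27)² + (-1.67)² + (0.17)² + (-2.86)² + (-0.95)² + (-2.05)² + (-0.46)² = 21.0673.
Posterior: Inv-Gamma(4.99 + 9/2, 4.61 + 21.0673/2) = Inv-Gamma(9.49, 15.14365).
Mode = β/(α+1) = 15.14365/10.49 = 1.4436.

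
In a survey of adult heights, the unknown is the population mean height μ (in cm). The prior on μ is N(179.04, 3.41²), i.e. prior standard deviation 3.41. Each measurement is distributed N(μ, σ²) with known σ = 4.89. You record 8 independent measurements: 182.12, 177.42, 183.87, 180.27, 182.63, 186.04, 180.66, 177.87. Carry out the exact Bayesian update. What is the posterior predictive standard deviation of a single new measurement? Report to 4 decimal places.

For Normal data with known variance σ², a Normal(μ₀, σ₀²) prior on μ is conjugate. Posterior precision = 1/σ₀² + n/σ²; posterior mean is the precision-weighted average of μ₀ and x̄.
σ₀² = 3.41² = 11.6281, σ² = 4.89² = 23.9121; σ² + n·σ₀² = 23.9121 + 8·11.6281 = 116.9369.
Posterior precision = 1/σ₀² + n/σ² = 1/11.6281 + 8/23.9121 = (σ² + n·σ₀²)/(σ₀²σ²) = 116.9369/(11.6281·23.9121); posterior variance σₙ² = σ₀²σ²/(σ² + n·σ₀²) = 11.6281·23.9121/116.9369 = 2.377798.
Predictive variance for one new observation = σₙ² + σ² = 11.6281·23.9121/116.9369 + 23.9121 = σ²·(σ₀² + 116.9369)/116.9369 = 23.9121·128.565/116.9369 = 26.289898; SD = √(23.9121·128.565/116.9369) = 5.1274.

5.1274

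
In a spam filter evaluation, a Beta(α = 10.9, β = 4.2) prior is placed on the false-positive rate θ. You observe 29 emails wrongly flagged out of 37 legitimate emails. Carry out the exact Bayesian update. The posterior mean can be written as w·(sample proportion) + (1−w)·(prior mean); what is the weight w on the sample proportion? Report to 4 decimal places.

The Beta prior is conjugate to a Binomial/Bernoulli likelihood; the update adds successes to α and failures to β.
Posterior mean = (α₀+k)/(α₀+β₀+n) = [n/(α₀+β₀+n)]·(k/n) + [(α₀+β₀)/(α₀+β₀+n)]·α₀/(α₀+β₀), so only n and the prior enter the weight.
The weight on the data is w = n/(α₀+β₀+n) = 37/(10.9+4.2+37) = 37/52.1 = 0.7102.

0.7102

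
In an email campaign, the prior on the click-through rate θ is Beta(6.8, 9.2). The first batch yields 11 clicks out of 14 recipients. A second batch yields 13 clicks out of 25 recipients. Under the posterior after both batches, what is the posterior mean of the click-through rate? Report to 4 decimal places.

The Beta prior is conjugate to a Binomial/Bernoulli likelihood; the update adds successes to α and failures to β.
After batch 1: Beta(6.8+11, 9.2+3) = Beta(17.8, 12.2).
After batch 2: Beta(17.8+13, 12.2+12) = Beta(30.8, 24.2).
Posterior mean = α/(α+β) = 30.8/55.0 = 0.5600.

0.5600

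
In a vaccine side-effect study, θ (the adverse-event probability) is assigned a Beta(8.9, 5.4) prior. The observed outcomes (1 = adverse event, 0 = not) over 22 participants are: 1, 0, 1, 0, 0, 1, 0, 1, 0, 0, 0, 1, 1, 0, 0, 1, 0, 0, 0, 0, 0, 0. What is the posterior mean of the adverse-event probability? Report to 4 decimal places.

0.4380

The Beta prior is conjugate to a Binomial/Bernoulli likelihood; the update adds successes to α and failures to β.
Posterior: Beta(α+k, β+n−k) = Beta(8.9+7, 5.4+15) = Beta(15.9, 20.4).
Posterior mean = α/(α+β) = 15.9/36.3 = 0.4380.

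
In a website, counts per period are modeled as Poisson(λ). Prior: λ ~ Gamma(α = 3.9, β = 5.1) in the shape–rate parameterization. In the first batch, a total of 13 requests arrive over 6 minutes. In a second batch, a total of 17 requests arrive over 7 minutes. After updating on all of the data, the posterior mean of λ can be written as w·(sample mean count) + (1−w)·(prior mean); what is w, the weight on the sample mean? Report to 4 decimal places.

0.7182

With a Gamma(shape α, rate β) prior, the Poisson likelihood is conjugate: the posterior is Gamma(α + ΣXᵢ, β + n).
Total number of minutes: n = 6 + 7 = 13.
Posterior mean = (α₀+S)/(β₀+n) = [n/(β₀+n)]·(S/n) + [β₀/(β₀+n)]·(α₀/β₀), so only n and β₀ enter the weight.
Weight on data w = n/(β₀+n) = 13/(5.1+13) = 13/18.1 = 0.7182.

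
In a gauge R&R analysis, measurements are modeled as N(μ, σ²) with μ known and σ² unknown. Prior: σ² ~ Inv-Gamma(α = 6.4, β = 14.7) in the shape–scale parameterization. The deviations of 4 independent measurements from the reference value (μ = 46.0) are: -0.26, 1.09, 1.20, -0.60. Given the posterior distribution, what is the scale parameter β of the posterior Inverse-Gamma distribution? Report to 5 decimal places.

With known mean μ and an Inverse-Gamma(α, β) prior on σ², the Normal likelihood is conjugate: posterior is Inv-Gamma(α + n/2, β + Σ(xᵢ−μ)²/2).
Σ(xᵢ−μ)² = (-0.26)² + (1.09)² + (1.20)² + (-0.60)² = 3.0557.
Posterior: Inv-Gamma(6.4 + 4/2, 14.7 + 3.0557/2) = Inv-Gamma(8.40, 16.22785).
Posterior β = 16.22785.

16.22785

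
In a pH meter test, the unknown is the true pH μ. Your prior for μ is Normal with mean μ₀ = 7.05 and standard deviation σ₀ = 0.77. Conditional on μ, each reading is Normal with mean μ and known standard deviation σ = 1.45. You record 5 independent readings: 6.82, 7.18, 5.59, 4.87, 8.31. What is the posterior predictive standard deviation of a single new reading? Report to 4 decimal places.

1.5325

For Normal data with known variance σ², a Normal(μ₀, σ₀²) prior on μ is conjugate. Posterior precision = 1/σ₀² + n/σ²; posterior mean is the precision-weighted average of μ₀ and x̄.
σ₀² = 0.77² = 0.5929, σ² = 1.45² = 2.1025; σ² + n·σ₀² = 2.1025 + 5·0.5929 = 5.067.
Posterior precision = 1/σ₀² + n/σ² = 1/0.5929 + 5/2.1025 = (σ² + n·σ₀²)/(σ₀²σ²) = 5.067/(0.5929·2.1025); posterior variance σₙ² = σ₀²σ²/(σ² + n·σ₀²) = 0.5929·2.1025/5.067 = 0.246018.
Predictive variance for one new observation = σₙ² + σ² = 0.5929·2.1025/5.067 + 2.1025 = σ²·(σ₀² + 5.067)/5.067 = 2.1025·5.6599/5.067 = 2.348518; SD = √(2.1025·5.6599/5.067) = 1.5325.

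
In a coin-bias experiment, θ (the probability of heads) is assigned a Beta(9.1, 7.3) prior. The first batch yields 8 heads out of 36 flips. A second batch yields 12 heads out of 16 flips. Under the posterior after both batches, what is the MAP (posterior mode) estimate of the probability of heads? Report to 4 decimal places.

The Beta prior is conjugate to a Binomial/Bernoulli likelihood; the update adds successes to α and failures to β.
After batch 1: Beta(9.1+8, 7.3+28) = Beta(17.1, 35.3).
After batch 2: Beta(17.1+12, 35.3+4) = Beta(29.1, 39.3).
Mode of Beta(a,b) for a,b>1 is (a−1)/(a+b−2) = 28.1/66.4 = 0.4232.

0.4232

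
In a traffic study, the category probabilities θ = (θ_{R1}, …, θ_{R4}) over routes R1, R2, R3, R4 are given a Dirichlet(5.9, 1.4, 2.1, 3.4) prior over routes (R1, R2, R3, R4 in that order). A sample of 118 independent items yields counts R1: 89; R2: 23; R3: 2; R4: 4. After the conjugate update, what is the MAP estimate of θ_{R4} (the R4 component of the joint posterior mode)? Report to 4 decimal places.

0.0505

The Dirichlet prior is conjugate to the Multinomial likelihood: each posterior αⱼ = prior αⱼ + observed count nⱼ.
Posterior concentration: (94.9, 24.4, 4.1, 7.4), total = 130.8.
Joint mode component: (α_{R4}−1)/(Σα−K) = 6.4/126.8 = 0.0505.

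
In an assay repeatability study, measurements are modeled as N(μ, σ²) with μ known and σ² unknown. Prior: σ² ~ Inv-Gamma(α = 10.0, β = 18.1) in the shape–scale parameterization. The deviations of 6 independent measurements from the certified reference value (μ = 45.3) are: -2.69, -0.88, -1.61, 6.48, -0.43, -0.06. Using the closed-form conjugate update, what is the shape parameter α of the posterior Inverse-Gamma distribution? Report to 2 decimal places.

13.00

With known mean μ and an Inverse-Gamma(α, β) prior on σ², the Normal likelihood is conjugate: posterior is Inv-Gamma(α + n/2, β + Σ(xᵢ−μ)²/2).
Σ(xᵢ−μ)² = (-2.69)² + (-0.88)² + (-1.61)² + (6.48)² + (-0.43)² + (-0.06)² = 52.7815.
Posterior: Inv-Gamma(10.0 + 6/2, 18.1 + 52.7815/2) = Inv-Gamma(13.00, 44.49075).
Posterior α = 13.00.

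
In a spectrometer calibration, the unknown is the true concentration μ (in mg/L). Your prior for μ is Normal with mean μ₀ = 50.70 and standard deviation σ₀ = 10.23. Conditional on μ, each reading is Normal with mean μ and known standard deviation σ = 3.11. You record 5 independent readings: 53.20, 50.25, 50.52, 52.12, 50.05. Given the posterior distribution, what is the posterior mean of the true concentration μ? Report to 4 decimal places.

51.2184

For Normal data with known variance σ², a Normal(μ₀, σ₀²) prior on μ is conjugate. Posterior precision = 1/σ₀² + n/σ²; posterior mean is the precision-weighted average of μ₀ and x̄.
Σxᵢ = 53.20 + 50.25 + 50.52 + 52.12 + 50.05 = 256.14, so n·x̄ = 256.14.
σ₀² = 10.23² = 104.6529, σ² = 3.11² = 9.6721; σ² + n·σ₀² = 9.6721 + 5·104.6529 = 532.9366.
Posterior mean = (μ₀/σ₀² + n·x̄/σ²)/(1/σ₀² + n/σ²) = (σ²·μ₀ + σ₀²·n·x̄)/(σ² + n·σ₀²) = (9.6721·50.70 + 104.6529·256.14)/532.9366 = 27296.169276/532.9366 = 51.2184.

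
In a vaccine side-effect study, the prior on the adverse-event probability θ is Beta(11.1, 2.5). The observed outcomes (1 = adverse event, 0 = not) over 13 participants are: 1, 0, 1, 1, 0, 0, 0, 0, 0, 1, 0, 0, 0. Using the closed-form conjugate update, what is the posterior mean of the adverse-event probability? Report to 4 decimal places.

The Beta prior is conjugate to a Binomial/Bernoulli likelihood; the update adds successes to α and failures to β.
Posterior: Beta(α+k, β+n−k) = Beta(11.1+4, 2.5+9) = Beta(15.1, 11.5).
Posterior mean = α/(α+β) = 15.1/26.6 = 0.5677.

0.5677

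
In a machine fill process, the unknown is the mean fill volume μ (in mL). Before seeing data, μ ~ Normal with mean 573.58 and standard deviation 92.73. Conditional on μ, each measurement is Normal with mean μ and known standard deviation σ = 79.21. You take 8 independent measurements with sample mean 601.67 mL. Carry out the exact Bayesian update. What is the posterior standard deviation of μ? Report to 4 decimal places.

26.8090

For Normal data with known variance σ², a Normal(μ₀, σ₀²) prior on μ is conjugate. Posterior precision = 1/σ₀² + n/σ²; posterior mean is the precision-weighted average of μ₀ and x̄.
σ₀² = 92.73² = 8598.8529, σ² = 79.21² = 6274.2241; σ² + n·σ₀² = 6274.2241 + 8·8598.8529 = 75065.0473.
Posterior precision = 1/σ₀² + n/σ² = 1/8598.8529 + 8/6274.2241 = (σ² + n·σ₀²)/(σ₀²σ²) = 75065.0473/(8598.8529·6274.2241); posterior variance σₙ² = σ₀²σ²/(σ² + n·σ₀²) = 8598.8529·6274.2241/75065.0473 = 718.725053.
Posterior SD = √σₙ² = √(8598.8529·6274.2241/75065.0473) = 26.8090.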